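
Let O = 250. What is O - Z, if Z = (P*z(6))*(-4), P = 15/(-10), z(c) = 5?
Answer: 220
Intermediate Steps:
P = -3/2 (P = 15*(-1/10) = -3/2 ≈ -1.5000)
Z = 30 (Z = -3/2*5*(-4) = -15/2*(-4) = 30)
O - Z = 250 - 1*30 = 250 - 30 = 220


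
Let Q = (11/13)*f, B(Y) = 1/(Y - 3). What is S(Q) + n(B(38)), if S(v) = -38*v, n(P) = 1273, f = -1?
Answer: 16967/13 ≈ 1305.2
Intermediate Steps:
B(Y) = 1/(-3 + Y)
Q = -11/13 (Q = (11/13)*(-1) = -11/13 ≈ -0.84615)
S(Q) + n(B(38)) = -38*(-11/13) + 1273 = 418/13 + 1273 = 16967/13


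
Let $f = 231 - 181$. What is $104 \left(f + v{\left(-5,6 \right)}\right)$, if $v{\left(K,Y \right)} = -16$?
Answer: $3536$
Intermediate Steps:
$f = 50$
$104 \left(f + v{\left(-5,6 \right)}\right) = 104 \left(50 - 16\right) = 104 \cdot 34 = 3536$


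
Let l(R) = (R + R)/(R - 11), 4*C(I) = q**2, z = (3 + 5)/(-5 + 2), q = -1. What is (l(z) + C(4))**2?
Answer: 11025/26896 ≈ 0.40991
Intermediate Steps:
z = -8/3 (z = 8/(-3) = 8*(-1/3) = -8/3 ≈ -2.6667)
C(I) = 1/4 (C(I) = (1/4)*(-1)**2 = (1/4)*1 = 1/4)
l(R) = 2*R/(-11 + R) (l(R) = (2*R)/(-11 + R) = 2*R/(-11 + R))
(l(z) + C(4))**2 = (2*(-8/3)/(-11 - 8/3) + 1/4)**2 = (2*(-8/3)/(-41/3) + 1/4)**2 = (2*(-8/3)*(-3/41) + 1/4)**2 = (16/41 + 1/4)**2 = (105/164)**2 = 11025/26896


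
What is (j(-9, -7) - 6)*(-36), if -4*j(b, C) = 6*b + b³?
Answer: -6831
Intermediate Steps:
j(b, C) = -3*b/2 - b³/4 (j(b, C) = -(6*b + b³)/4 = -(b³ + 6*b)/4 = -3*b/2 - b³/4)
(j(-9, -7) - 6)*(-36) = (-¼*(-9)*(6 + (-9)²) - 6)*(-36) = (-¼*(-9)*(6 + 81) - 6)*(-36) = (-¼*(-9)*87 - 6)*(-36) = (783/4 - 6)*(-36) = (759/4)*(-36) = -6831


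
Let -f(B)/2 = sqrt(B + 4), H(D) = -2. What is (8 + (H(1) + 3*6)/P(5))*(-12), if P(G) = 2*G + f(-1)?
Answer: -1296/11 - 48*sqrt(3)/11 ≈ -125.38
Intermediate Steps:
f(B) = -2*sqrt(4 + B) (f(B) = -2*sqrt(B + 4) = -2*sqrt(4 + B))
P(G) = -2*sqrt(3) + 2*G (P(G) = 2*G - 2*sqrt(4 - 1) = 2*G - 2*sqrt(3) = -2*sqrt(3) + 2*G)
(8 + (H(1) + 3*6)/P(5))*(-12) = (8 + (-2 + 3*6)/(-2*sqrt(3) + 2*5))*(-12) = (8 + (-2 + 18)/(-2*sqrt(3) + 10))*(-12) = (8 + 16/(10 - 2*sqrt(3)))*(-12) = -96 - 192/(10 - 2*sqrt(3))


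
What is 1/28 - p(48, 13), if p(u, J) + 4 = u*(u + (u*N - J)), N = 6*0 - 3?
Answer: 146609/28 ≈ 5236.0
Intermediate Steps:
N = -3 (N = 0 - 3 = -3)
p(u, J) = -4 + u*(-J - 2*u) (p(u, J) = -4 + u*(u + (u*(-3) - J)) = -4 + u*(u + (-3*u - J)) = -4 + u*(u + (-J - 3*u)) = -4 + u*(-J - 2*u))
1/28 - p(48, 13) = 1/28 - (-4 - 2*48² - 1*13*48) = 1/28 - (-4 - 2*2304 - 624) = 1/28 - (-4 - 4608 - 624) = 1/28 - 1*(-5236) = 1/28 + 5236 = 146609/28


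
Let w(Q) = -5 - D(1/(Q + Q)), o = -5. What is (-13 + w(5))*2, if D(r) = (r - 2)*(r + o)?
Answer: -2731/50 ≈ -54.620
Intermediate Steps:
D(r) = (-5 + r)*(-2 + r) (D(r) = (r - 2)*(r - 5) = (-2 + r)*(-5 + r) = (-5 + r)*(-2 + r))
w(Q) = -15 - 1/(4*Q**2) + 7/(2*Q) (w(Q) = -5 - (10 + (1/(Q + Q))**2 - 7/(Q + Q)) = -5 - (10 + (1/(2*Q))**2 - 7*1/(2*Q)) = -5 - (10 + (1/(2*Q))**2 - 7/(2*Q)) = -5 - (10 + 1/(4*Q**2) - 7/(2*Q)) = -5 - (10 - 7/(2*Q) + 1/(4*Q**2)) = -5 + (-10 - 1/(4*Q**2) + 7/(2*Q)) = -15 - 1/(4*Q**2) + 7/(2*Q))
(-13 + w(5))*2 = (-13 + (-15 - 1/4/5**2 + (7/2)/5))*2 = (-13 + (-15 - 1/4*1/25 + (7/2)*(1/5)))*2 = (-13 + (-15 - 1/100 + 7/10))*2 = (-13 - 1431/100)*2 = -2731/100*2 = -2731/50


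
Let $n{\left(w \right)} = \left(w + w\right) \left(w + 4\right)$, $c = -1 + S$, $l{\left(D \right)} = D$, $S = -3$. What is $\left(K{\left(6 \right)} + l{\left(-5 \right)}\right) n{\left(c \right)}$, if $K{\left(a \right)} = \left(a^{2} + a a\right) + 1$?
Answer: $0$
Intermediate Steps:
$c = -4$ ($c = -1 - 3 = -4$)
$K{\left(a \right)} = 1 + 2 a^{2}$ ($K{\left(a \right)} = \left(a^{2} + a^{2}\right) + 1 = 2 a^{2} + 1 = 1 + 2 a^{2}$)
$n{\left(w \right)} = 2 w \left(4 + w\right)$
$\left(K{\left(6 \right)} + l{\left(-5 \right)}\right) n{\left(c \right)} = \left(\left(1 + 2 \cdot 6^{2}\right) - 5\right) 2 \left(-4\right) \left(4 - 4\right) = \left(\left(1 + 2 \cdot 36\right) - 5\right) 2 \left(-4\right) 0 = \left(\left(1 + 72\right) - 5\right) 0 = \left(73 - 5\right) 0 = 68 \cdot 0 = 0$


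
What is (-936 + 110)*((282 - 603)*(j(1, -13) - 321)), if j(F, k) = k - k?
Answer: -85111866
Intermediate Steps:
j(F, k) = 0
(-936 + 110)*((282 - 603)*(j(1, -13) - 321)) = (-936 + 110)*((282 - 603)*(0 - 321)) = -(-265146)*(-321) = -826*103041 = -85111866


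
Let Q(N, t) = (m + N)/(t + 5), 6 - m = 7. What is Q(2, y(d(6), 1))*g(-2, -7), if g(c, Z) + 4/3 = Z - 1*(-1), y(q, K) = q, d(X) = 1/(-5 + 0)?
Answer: -55/36 ≈ -1.5278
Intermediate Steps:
d(X) = -1/5 (d(X) = 1/(-5) = -1/5)
m = -1 (m = 6 - 1*7 = 6 - 7 = -1)
g(c, Z) = -1/3 + Z (g(c, Z) = -4/3 + (Z - 1*(-1)) = -4/3 + (Z + 1) = -4/3 + (1 + Z) = -1/3 + Z)
Q(N, t) = (-1 + N)/(5 + t) (Q(N, t) = (-1 + N)/(t + 5) = (-1 + N)/(5 + t))
Q(2, y(d(6), 1))*g(-2, -7) = ((-1 + 2)/(5 - 1/5))*(-1/3 - 7) = (1/(24/5))*(-22/3) = ((5/24)*1)*(-22/3) = (5/24)*(-22/3) = -55/36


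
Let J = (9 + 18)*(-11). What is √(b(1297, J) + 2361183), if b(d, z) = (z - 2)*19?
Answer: √2355502 ≈ 1534.8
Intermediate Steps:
J = -297 (J = 27*(-11) = -297)
b(d, z) = -38 + 19*z (b(d, z) = (-2 + z)*19 = -38 + 19*z)
√(b(1297, J) + 2361183) = √((-38 + 19*(-297)) + 2361183) = √((-38 - 5643) + 2361183) = √(-5681 + 2361183) = √2355502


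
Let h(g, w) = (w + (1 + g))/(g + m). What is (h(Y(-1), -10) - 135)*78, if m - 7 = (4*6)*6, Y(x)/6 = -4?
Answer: -1339884/127 ≈ -10550.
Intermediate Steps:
Y(x) = -24 (Y(x) = 6*(-4) = -24)
m = 151 (m = 7 + (4*6)*6 = 7 + 24*6 = 7 + 144 = 151)
h(g, w) = (1 + g + w)/(151 + g) (h(g, w) = (w + (1 + g))/(g + 151) = (1 + g + w)/(151 + g))
(h(Y(-1), -10) - 135)*78 = ((1 - 24 - 10)/(151 - 24) - 135)*78 = (-33/127 - 135)*78 = -17178/127*78 = -1339884/127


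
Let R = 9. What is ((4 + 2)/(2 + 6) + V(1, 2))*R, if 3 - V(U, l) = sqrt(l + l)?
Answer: 63/4 ≈ 15.750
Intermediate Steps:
V(U, l) = 3 - sqrt(2)*sqrt(l) (V(U, l) = 3 - sqrt(l + l) = 3 - sqrt(2*l) = 3 - sqrt(2)*sqrt(l))
((4 + 2)/(2 + 6) + V(1, 2))*R = ((4 + 2)/(2 + 6) + (3 - sqrt(2)*sqrt(2)))*9 = (6/8 + (3 - 2))*9 = (6*(1/8) + 1)*9 = (3/4 + 1)*9 = (7/4)*9 = 63/4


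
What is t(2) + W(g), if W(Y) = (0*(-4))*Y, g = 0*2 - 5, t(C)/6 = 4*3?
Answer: 72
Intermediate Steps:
t(C) = 72 (t(C) = 6*(4*3) = 6*12 = 72)
g = -5 (g = 0 - 5 = -5)
W(Y) = 0 (W(Y) = 0*Y = 0)
t(2) + W(g) = 72 + 0 = 72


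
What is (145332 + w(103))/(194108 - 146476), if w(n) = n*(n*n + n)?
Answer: 312167/11908 ≈ 26.215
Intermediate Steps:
w(n) = n*(n + n²) (w(n) = n*(n² + n) = n*(n + n²))
(145332 + w(103))/(194108 - 146476) = (145332 + 103²*(1 + 103))/(194108 - 146476) = (145332 + 10609*104)/47632 = (145332 + 1103336)*(1/47632) = 1248668*(1/47632) = 312167/11908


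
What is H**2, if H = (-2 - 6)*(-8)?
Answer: 4096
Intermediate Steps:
H = 64 (H = -8*(-8) = 64)
H**2 = 64**2 = 4096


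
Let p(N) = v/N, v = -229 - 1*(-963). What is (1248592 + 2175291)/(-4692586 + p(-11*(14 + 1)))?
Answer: -564940695/774277424 ≈ -0.72964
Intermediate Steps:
v = 734 (v = -229 + 963 = 734)
p(N) = 734/N
(1248592 + 2175291)/(-4692586 + p(-11*(14 + 1))) = (1248592 + 2175291)/(-4692586 + 734/((-11*(14 + 1)))) = 3423883/(-4692586 + 734/((-11*15))) = 3423883/(-4692586 + 734/(-165)) = 3423883/(-4692586 + 734*(-1/165)) = 3423883/(-4692586 - 734/165) = 3423883/(-774277424/165) = 3423883*(-165/774277424) = -564940695/774277424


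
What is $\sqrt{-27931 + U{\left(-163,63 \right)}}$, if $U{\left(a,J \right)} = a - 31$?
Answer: $75 i \sqrt{5} \approx 167.71 i$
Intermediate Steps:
$U{\left(a,J \right)} = -31 + a$
$\sqrt{-27931 + U{\left(-163,63 \right)}} = \sqrt{-27931 - 194} = \sqrt{-28125} = 75 i \sqrt{5}$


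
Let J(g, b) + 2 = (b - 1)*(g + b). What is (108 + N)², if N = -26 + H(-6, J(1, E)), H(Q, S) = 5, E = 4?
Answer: 7569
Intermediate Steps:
J(g, b) = -2 + (-1 + b)*(b + g) (J(g, b) = -2 + (b - 1)*(g + b) = -2 + (-1 + b)*(b + g))
N = -21 (N = -26 + 5 = -21)
(108 + N)² = (108 - 21)² = 87² = 7569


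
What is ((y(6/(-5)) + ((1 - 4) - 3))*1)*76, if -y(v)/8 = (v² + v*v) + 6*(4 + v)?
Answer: -310536/25 ≈ -12421.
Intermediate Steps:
y(v) = -192 - 48*v - 16*v² (y(v) = -8*((v² + v*v) + 6*(4 + v)) = -8*((v² + v²) + (24 + 6*v)) = -8*(2*v² + (24 + 6*v)) = -8*(24 + 2*v² + 6*v) = -192 - 48*v - 16*v²)
((y(6/(-5)) + ((1 - 4) - 3))*1)*76 = (((-192 - 288/(-5) - 16*(6/(-5))²) + ((1 - 4) - 3))*1)*76 = (((-192 - 288*(-1)/5 - 16*(6*(-⅕))²) + (-3 - 3))*1)*76 = (((-192 - 48*(-6/5) - 16*(-6/5)²) - 6)*1)*76 = (((-192 + 288/5 - 16*36/25) - 6)*1)*76 = (((-192 + 288/5 - 576/25) - 6)*1)*76 = ((-3936/25 - 6)*1)*76 = -4086/25*1*76 = -4086/25*76 = -310536/25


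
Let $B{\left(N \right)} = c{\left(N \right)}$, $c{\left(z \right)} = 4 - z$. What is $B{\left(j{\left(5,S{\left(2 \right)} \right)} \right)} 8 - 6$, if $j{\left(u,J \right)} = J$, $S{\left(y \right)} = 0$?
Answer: $26$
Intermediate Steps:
$B{\left(N \right)} = 4 - N$
$B{\left(j{\left(5,S{\left(2 \right)} \right)} \right)} 8 - 6 = \left(4 - 0\right) 8 - 6 = \left(4 + 0\right) 8 - 6 = 4 \cdot 8 - 6 = 32 - 6 = 26$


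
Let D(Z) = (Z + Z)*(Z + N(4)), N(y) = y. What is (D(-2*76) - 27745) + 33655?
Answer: 50902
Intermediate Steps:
D(Z) = 2*Z*(4 + Z) (D(Z) = (Z + Z)*(Z + 4) = (2*Z)*(4 + Z) = 2*Z*(4 + Z))
(D(-2*76) - 27745) + 33655 = (2*(-2*76)*(4 - 2*76) - 27745) + 33655 = (2*(-152)*(4 - 152) - 27745) + 33655 = (2*(-152)*(-148) - 27745) + 33655 = (44992 - 27745) + 33655 = 17247 + 33655 = 50902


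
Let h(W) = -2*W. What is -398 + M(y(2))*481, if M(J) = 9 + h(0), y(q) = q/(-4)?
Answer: 3931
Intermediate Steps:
y(q) = -q/4 (y(q) = q*(-¼) = -q/4)
M(J) = 9 (M(J) = 9 - 2*0 = 9 + 0 = 9)
-398 + M(y(2))*481 = -398 + 9*481 = -398 + 4329 = 3931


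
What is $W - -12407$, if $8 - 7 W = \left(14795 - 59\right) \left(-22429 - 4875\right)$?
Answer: $\frac{402438601}{7} \approx 5.7491 \cdot 10^{7}$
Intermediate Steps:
$W = \frac{402351752}{7}$ ($W = \frac{8}{7} - \frac{\left(14795 - 59\right) \left(-22429 - 4875\right)}{7} = \frac{8}{7} - \frac{14736 \left(-27304\right)}{7} = \frac{8}{7} - - \frac{402351744}{7} = \frac{8}{7} + \frac{402351744}{7} = \frac{402351752}{7} \approx 5.7479 \cdot 10^{7}$)
$W - -12407 = \frac{402351752}{7} - -12407 = \frac{402351752}{7} + 12407 = \frac{402438601}{7}$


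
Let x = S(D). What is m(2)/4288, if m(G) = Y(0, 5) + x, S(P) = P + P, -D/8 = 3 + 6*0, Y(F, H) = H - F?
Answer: -43/4288 ≈ -0.010028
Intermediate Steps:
D = -24 (D = -8*(3 + 6*0) = -8*(3 + 0) = -8*3 = -24)
S(P) = 2*P
x = -48 (x = 2*(-24) = -48)
m(G) = -43 (m(G) = (5 - 1*0) - 48 = (5 + 0) - 48 = 5 - 48 = -43)
m(2)/4288 = -43/4288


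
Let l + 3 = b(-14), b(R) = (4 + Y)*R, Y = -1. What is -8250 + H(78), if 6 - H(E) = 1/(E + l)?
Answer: -272053/33 ≈ -8244.0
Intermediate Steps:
b(R) = 3*R (b(R) = (4 - 1)*R = 3*R)
l = -45 (l = -3 + 3*(-14) = -3 - 42 = -45)
H(E) = 6 - 1/(-45 + E) (H(E) = 6 - 1/(E - 45) = 6 - 1/(-45 + E))
-8250 + H(78) = -8250 + (271 - 6*78)/(45 - 1*78) = -8250 + (271 - 468)/(45 - 78) = -8250 - 197/(-33) = -8250 - 1/33*(-197) = -8250 + 197/33 = -272053/33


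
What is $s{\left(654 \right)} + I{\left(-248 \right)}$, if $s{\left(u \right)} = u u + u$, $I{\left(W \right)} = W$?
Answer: $428122$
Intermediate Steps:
$s{\left(u \right)} = u + u^{2}$ ($s{\left(u \right)} = u^{2} + u = u + u^{2}$)
$s{\left(654 \right)} + I{\left(-248 \right)} = 654 \left(1 + 654\right) - 248 = 654 \cdot 655 - 248 = 428370 - 248 = 428122$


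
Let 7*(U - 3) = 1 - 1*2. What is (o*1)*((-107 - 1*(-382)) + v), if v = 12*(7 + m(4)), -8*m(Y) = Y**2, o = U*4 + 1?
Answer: 29145/7 ≈ 4163.6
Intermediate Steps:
U = 20/7 (U = 3 + (1 - 1*2)/7 = 3 + (1 - 2)/7 = 3 + (1/7)*(-1) = 3 - 1/7 = 20/7 ≈ 2.8571)
o = 87/7 (o = (20/7)*4 + 1 = 80/7 + 1 = 87/7 ≈ 12.429)
m(Y) = -Y**2/8
v = 60 (v = 12*(7 - 1/8*4**2) = 12*(7 - 1/8*16) = 12*(7 - 2) = 12*5 = 60)
(o*1)*((-107 - 1*(-382)) + v) = ((87/7)*1)*((-107 - 1*(-382)) + 60) = 87*((-107 + 382) + 60)/7 = 87*(275 + 60)/7 = (87/7)*335 = 29145/7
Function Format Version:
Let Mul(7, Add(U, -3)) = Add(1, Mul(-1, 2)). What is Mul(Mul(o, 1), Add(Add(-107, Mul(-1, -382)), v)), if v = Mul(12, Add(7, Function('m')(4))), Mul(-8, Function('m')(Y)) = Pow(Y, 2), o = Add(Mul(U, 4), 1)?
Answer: Rational(29145, 7) ≈ 4163.6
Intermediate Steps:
U = Rational(20, 7) (U = Add(3, Mul(Rational(1, 7), Add(1, Mul(-1, 2)))) = Add(3, Mul(Rational(1, 7), Add(1, -2))) = Add(3, Mul(Rational(1, 7), -1)) = Add(3, Rational(-1, 7)) = Rational(20, 7) ≈ 2.8571)
o = Rational(87, 7) (o = Add(Mul(Rational(20, 7), 4), 1) = Add(Rational(80, 7), 1) = Rational(87, 7) ≈ 12.429)
Function('m')(Y) = Mul(Rational(-1, 8), Pow(Y, 2))
v = 60 (v = Mul(12, Add(7, Mul(Rational(-1, 8), Pow(4, 2)))) = Mul(12, Add(7, Mul(Rational(-1, 8), 16))) = Mul(12, Add(7, -2)) = Mul(12, 5) = 60)
Mul(Mul(o, 1), Add(Add(-107, Mul(-1, -382)), v)) = Mul(Mul(Rational(87, 7), 1), Add(Add(-107, Mul(-1, -382)), 60)) = Mul(Rational(87, 7), Add(Add(-107, 382), 60)) = Mul(Rational(87, 7), Add(275, 60)) = Mul(Rational(87, 7), 335) = Rational(29145, 7)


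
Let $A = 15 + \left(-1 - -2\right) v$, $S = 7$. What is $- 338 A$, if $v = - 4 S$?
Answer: $4394$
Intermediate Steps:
$v = -28$ ($v = \left(-4\right) 7 = -28$)
$A = -13$ ($A = 15 + \left(-1 - -2\right) \left(-28\right) = 15 + \left(-1 + 2\right) \left(-28\right) = 15 + 1 \left(-28\right) = 15 - 28 = -13$)
$- 338 A = \left(-338\right) \left(-13\right) = 4394$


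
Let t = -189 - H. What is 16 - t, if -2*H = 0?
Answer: 205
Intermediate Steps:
H = 0 (H = -½*0 = 0)
t = -189 (t = -189 - 1*0 = -189 + 0 = -189)
16 - t = 16 - 1*(-189) = 16 + 189 = 205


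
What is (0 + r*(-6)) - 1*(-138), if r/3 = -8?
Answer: 282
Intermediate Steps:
r = -24 (r = 3*(-8) = -24)
(0 + r*(-6)) - 1*(-138) = (0 - 24*(-6)) - 1*(-138) = (0 + 144) + 138 = 144 + 138 = 282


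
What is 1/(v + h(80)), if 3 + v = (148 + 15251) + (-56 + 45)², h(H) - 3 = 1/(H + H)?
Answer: 160/2483201 ≈ 6.4433e-5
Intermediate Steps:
h(H) = 3 + 1/(2*H) (h(H) = 3 + 1/(H + H) = 3 + 1/(2*H))
v = 15517 (v = -3 + ((148 + 15251) + (-56 + 45)²) = -3 + (15399 + (-11)²) = -3 + (15399 + 121) = -3 + 15520 = 15517)
1/(v + h(80)) = 1/(15517 + (3 + (½)/80)) = 1/(15517 + (3 + (½)*(1/80))) = 1/(15517 + (3 + 1/160)) = 1/(15517 + 481/160) = 1/(2483201/160) = 160/2483201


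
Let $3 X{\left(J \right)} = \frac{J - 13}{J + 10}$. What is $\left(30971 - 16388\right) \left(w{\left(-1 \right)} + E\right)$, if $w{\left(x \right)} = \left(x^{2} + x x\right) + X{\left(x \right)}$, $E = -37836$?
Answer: $- \frac{4965667052}{9} \approx -5.5174 \cdot 10^{8}$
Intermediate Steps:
$X{\left(J \right)} = \frac{-13 + J}{3 \left(10 + J\right)}$ ($X{\left(J \right)} = \frac{\left(J - 13\right) \frac{1}{J + 10}}{3} = \frac{\left(-13 + J\right) \frac{1}{10 + J}}{3} = \frac{\frac{1}{10 + J} \left(-13 + J\right)}{3} = \frac{-13 + J}{3 \left(10 + J\right)}$)
$w{\left(x \right)} = 2 x^{2} + \frac{-13 + x}{3 \left(10 + x\right)}$ ($w{\left(x \right)} = \left(x^{2} + x x\right) + \frac{-13 + x}{3 \left(10 + x\right)} = \left(x^{2} + x^{2}\right) + \frac{-13 + x}{3 \left(10 + x\right)} = 2 x^{2} + \frac{-13 + x}{3 \left(10 + x\right)}$)
$\left(30971 - 16388\right) \left(w{\left(-1 \right)} + E\right) = \left(30971 - 16388\right) \left(\frac{-13 - 1 + 6 \left(-1\right)^{2} \left(10 - 1\right)}{3 \left(10 - 1\right)} - 37836\right) = 14583 \left(\frac{-13 - 1 + 6 \cdot 1 \cdot 9}{3 \cdot 9} - 37836\right) = 14583 \left(\frac{1}{3} \cdot \frac{1}{9} \left(-13 - 1 + 54\right) - 37836\right) = 14583 \left(\frac{1}{3} \cdot \frac{1}{9} \cdot 40 - 37836\right) = 14583 \left(\frac{40}{27} - 37836\right) = 14583 \left(- \frac{1021532}{27}\right) = - \frac{4965667052}{9}$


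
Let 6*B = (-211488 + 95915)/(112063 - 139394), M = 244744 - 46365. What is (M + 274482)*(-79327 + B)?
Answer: -6151165906719989/163986 ≈ -3.7510e+10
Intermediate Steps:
M = 198379
B = 115573/163986 (B = ((-211488 + 95915)/(112063 - 139394))/6 = (-115573/(-27331))/6 = (-115573*(-1/27331))/6 = (⅙)*(115573/27331) = 115573/163986 ≈ 0.70477)
(M + 274482)*(-79327 + B) = (198379 + 274482)*(-79327 + 115573/163986) = 472861*(-13008401849/163986) = -6151165906719989/163986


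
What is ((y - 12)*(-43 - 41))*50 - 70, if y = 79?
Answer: -281470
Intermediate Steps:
((y - 12)*(-43 - 41))*50 - 70 = ((79 - 12)*(-43 - 41))*50 - 70 = (67*(-84))*50 - 70 = -5628*50 - 70 = -281400 - 70 = -281470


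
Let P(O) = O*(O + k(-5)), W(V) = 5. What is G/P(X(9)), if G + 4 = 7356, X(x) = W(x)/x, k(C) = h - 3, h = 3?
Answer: 595512/25 ≈ 23820.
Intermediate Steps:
k(C) = 0 (k(C) = 3 - 3 = 0)
X(x) = 5/x
P(O) = O² (P(O) = O*(O + 0) = O*O = O²)
G = 7352 (G = -4 + 7356 = 7352)
G/P(X(9)) = 7352/((5/9)²) = 7352/(25/81) = 7352*(81/25) = 595512/25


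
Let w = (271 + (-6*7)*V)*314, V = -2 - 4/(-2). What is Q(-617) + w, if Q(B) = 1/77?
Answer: 6552239/77 ≈ 85094.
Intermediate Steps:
V = 0 (V = -2 - 4*(-1)/2 = -2 - 1*(-2) = -2 + 2 = 0)
Q(B) = 1/77
w = 85094 (w = (271 - 6*7*0)*314 = (271 - 42*0)*314 = (271 + 0)*314 = 271*314 = 85094)
Q(-617) + w = 1/77 + 85094 = 6552239/77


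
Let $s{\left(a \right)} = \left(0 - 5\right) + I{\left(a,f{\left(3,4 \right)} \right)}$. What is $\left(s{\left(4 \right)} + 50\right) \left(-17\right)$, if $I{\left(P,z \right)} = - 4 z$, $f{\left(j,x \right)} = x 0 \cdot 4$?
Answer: $-765$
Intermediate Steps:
$f{\left(j,x \right)} = 0$ ($f{\left(j,x \right)} = 0 \cdot 4 = 0$)
$s{\left(a \right)} = -5$ ($s{\left(a \right)} = \left(0 - 5\right) - 0 = \left(0 - 5\right) + 0 = -5 + 0 = -5$)
$\left(s{\left(4 \right)} + 50\right) \left(-17\right) = \left(-5 + 50\right) \left(-17\right) = 45 \left(-17\right) = -765$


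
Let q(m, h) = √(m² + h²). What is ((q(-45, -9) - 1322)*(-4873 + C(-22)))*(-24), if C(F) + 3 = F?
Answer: -155403744 + 1057968*√26 ≈ -1.5001e+8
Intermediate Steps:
C(F) = -3 + F
q(m, h) = √(h² + m²)
((q(-45, -9) - 1322)*(-4873 + C(-22)))*(-24) = ((√((-9)² + (-45)²) - 1322)*(-4873 + (-3 - 22)))*(-24) = ((√(81 + 2025) - 1322)*(-4873 - 25))*(-24) = ((√2106 - 1322)*(-4898))*(-24) = ((9*√26 - 1322)*(-4898))*(-24) = ((-1322 + 9*√26)*(-4898))*(-24) = (6475156 - 44082*√26)*(-24) = -155403744 + 1057968*√26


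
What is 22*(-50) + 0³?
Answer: -1100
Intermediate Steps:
22*(-50) + 0³ = -1100 + 0 = -1100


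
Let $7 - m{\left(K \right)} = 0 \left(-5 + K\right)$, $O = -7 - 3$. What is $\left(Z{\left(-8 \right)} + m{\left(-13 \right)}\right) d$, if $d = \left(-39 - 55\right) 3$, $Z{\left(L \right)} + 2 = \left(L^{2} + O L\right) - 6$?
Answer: $-40326$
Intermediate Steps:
$O = -10$
$Z{\left(L \right)} = -8 + L^{2} - 10 L$ ($Z{\left(L \right)} = -2 - \left(6 - L^{2} + 10 L\right) = -8 + L^{2} - 10 L$)
$m{\left(K \right)} = 7$ ($m{\left(K \right)} = 7 - 0 \left(-5 + K\right) = 7 - 0 = 7 + 0 = 7$)
$d = -282$ ($d = \left(-94\right) 3 = -282$)
$\left(Z{\left(-8 \right)} + m{\left(-13 \right)}\right) d = \left(\left(-8 + \left(-8\right)^{2} - -80\right) + 7\right) \left(-282\right) = \left(\left(-8 + 64 + 80\right) + 7\right) \left(-282\right) = \left(136 + 7\right) \left(-282\right) = 143 \left(-282\right) = -40326$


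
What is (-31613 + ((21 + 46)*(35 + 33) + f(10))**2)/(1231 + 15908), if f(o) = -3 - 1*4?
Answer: 20661788/17139 ≈ 1205.5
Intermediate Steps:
f(o) = -7 (f(o) = -3 - 4 = -7)
(-31613 + ((21 + 46)*(35 + 33) + f(10))**2)/(1231 + 15908) = (-31613 + ((21 + 46)*(35 + 33) - 7)**2)/(1231 + 15908) = (-31613 + (67*68 - 7)**2)/17139 = (-31613 + (4556 - 7)**2)*(1/17139) = (-31613 + 4549**2)*(1/17139) = (-31613 + 20693401)*(1/17139) = 20661788*(1/17139) = 20661788/17139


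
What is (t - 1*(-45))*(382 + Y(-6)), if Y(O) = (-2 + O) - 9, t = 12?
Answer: 20805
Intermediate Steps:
Y(O) = -11 + O
(t - 1*(-45))*(382 + Y(-6)) = (12 - 1*(-45))*(382 + (-11 - 6)) = (12 + 45)*(382 - 17) = 57*365 = 20805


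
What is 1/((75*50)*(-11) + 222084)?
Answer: 1/180834 ≈ 5.5299e-6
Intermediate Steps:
1/((75*50)*(-11) + 222084) = 1/(3750*(-11) + 222084) = 1/(-41250 + 222084) = 1/180834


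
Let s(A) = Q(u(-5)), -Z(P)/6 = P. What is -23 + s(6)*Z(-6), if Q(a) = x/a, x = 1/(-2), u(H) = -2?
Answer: -14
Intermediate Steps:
Z(P) = -6*P
x = -½ ≈ -0.50000
Q(a) = -1/(2*a)
s(A) = ¼ (s(A) = -½/(-2) = -½*(-½) = ¼)
-23 + s(6)*Z(-6) = -23 + (-6*(-6))/4 = -23 + (¼)*36 = -23 + 9 = -14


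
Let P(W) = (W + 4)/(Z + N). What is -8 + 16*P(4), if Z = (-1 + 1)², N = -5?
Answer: -168/5 ≈ -33.600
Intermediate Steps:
Z = 0 (Z = 0² = 0)
P(W) = -⅘ - W/5 (P(W) = (W + 4)/(0 - 5) = (4 + W)/(-5) = (4 + W)*(-⅕) = -⅘ - W/5)
-8 + 16*P(4) = -8 + 16*(-⅘ - ⅕*4) = -8 + 16*(-⅘ - ⅘) = -8 + 16*(-8/5) = -8 - 128/5 = -168/5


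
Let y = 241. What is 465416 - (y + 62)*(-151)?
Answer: 511169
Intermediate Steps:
465416 - (y + 62)*(-151) = 465416 - (241 + 62)*(-151) = 465416 - 303*(-151) = 465416 - 1*(-45753) = 465416 + 45753 = 511169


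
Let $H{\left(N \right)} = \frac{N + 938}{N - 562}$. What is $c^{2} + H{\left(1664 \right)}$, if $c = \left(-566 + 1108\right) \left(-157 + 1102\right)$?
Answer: $\frac{144548566452401}{551} \approx 2.6234 \cdot 10^{11}$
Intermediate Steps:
$c = 512190$ ($c = 542 \cdot 945 = 512190$)
$H{\left(N \right)} = \frac{938 + N}{-562 + N}$
$c^{2} + H{\left(1664 \right)} = 512190^{2} + \frac{938 + 1664}{-562 + 1664} = 262338596100 + \frac{1}{1102} \cdot 2602 = 262338596100 + \frac{1301}{551} = \frac{144548566452401}{551}$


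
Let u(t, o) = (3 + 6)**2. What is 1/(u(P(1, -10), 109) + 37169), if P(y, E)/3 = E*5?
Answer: 1/37250 ≈ 2.6846e-5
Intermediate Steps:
P(y, E) = 15*E (P(y, E) = 3*(E*5) = 3*(5*E) = 15*E)
u(t, o) = 81 (u(t, o) = 9**2 = 81)
1/(u(P(1, -10), 109) + 37169) = 1/(81 + 37169) = 1/37250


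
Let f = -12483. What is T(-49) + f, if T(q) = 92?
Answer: -12391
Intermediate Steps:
T(-49) + f = 92 - 12483 = -12391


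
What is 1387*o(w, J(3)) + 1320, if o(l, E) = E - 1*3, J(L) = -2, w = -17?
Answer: -5615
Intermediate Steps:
o(l, E) = -3 + E (o(l, E) = E - 3 = -3 + E)
1387*o(w, J(3)) + 1320 = 1387*(-3 - 2) + 1320 = 1387*(-5) + 1320 = -6935 + 1320 = -5615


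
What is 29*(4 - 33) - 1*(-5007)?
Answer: 4166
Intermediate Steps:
29*(4 - 33) - 1*(-5007) = 29*(-29) + 5007 = -841 + 5007 = 4166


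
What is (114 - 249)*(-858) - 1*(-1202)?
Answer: 117032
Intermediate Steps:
(114 - 249)*(-858) - 1*(-1202) = -135*(-858) + 1202 = 115830 + 1202 = 117032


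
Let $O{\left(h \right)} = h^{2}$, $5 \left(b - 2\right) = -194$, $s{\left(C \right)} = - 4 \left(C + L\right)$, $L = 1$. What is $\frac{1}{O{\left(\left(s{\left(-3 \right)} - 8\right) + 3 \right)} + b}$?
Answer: $- \frac{5}{139} \approx -0.035971$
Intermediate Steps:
$s{\left(C \right)} = -4 - 4 C$ ($s{\left(C \right)} = - 4 \left(C + 1\right) = - 4 \left(1 + C\right) = -4 - 4 C$)
$b = - \frac{184}{5}$ ($b = 2 + \frac{1}{5} \left(-194\right) = 2 - \frac{194}{5} = - \frac{184}{5} \approx -36.8$)
$\frac{1}{O{\left(\left(s{\left(-3 \right)} - 8\right) + 3 \right)} + b} = \frac{1}{\left(\left(\left(-4 - -12\right) - 8\right) + 3\right)^{2} - \frac{184}{5}} = \frac{1}{\left(\left(\left(-4 + 12\right) - 8\right) + 3\right)^{2} - \frac{184}{5}} = \frac{1}{\left(\left(8 - 8\right) + 3\right)^{2} - \frac{184}{5}} = \frac{1}{\left(0 + 3\right)^{2} - \frac{184}{5}} = \frac{1}{3^{2} - \frac{184}{5}} = \frac{1}{9 - \frac{184}{5}} = \frac{1}{- \frac{139}{5}} = - \frac{5}{139}$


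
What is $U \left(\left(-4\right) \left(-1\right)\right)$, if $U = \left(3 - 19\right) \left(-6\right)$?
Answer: $384$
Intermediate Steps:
$U = 96$ ($U = \left(-16\right) \left(-6\right) = 96$)
$U \left(\left(-4\right) \left(-1\right)\right) = 96 \left(\left(-4\right) \left(-1\right)\right) = 96 \cdot 4 = 384$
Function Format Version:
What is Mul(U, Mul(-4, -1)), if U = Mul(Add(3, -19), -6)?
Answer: 384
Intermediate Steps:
U = 96 (U = Mul(-16, -6) = 96)
Mul(U, Mul(-4, -1)) = Mul(96, Mul(-4, -1)) = Mul(96, 4) = 384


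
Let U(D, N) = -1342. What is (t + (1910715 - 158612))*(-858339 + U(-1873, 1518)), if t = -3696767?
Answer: 1671790692184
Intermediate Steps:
(t + (1910715 - 158612))*(-858339 + U(-1873, 1518)) = (-3696767 + (1910715 - 158612))*(-858339 - 1342) = (-3696767 + 1752103)*(-859681) = -1944664*(-859681) = 1671790692184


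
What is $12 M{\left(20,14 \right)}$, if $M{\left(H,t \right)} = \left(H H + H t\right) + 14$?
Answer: $8328$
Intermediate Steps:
$M{\left(H,t \right)} = 14 + H^{2} + H t$ ($M{\left(H,t \right)} = \left(H^{2} + H t\right) + 14 = 14 + H^{2} + H t$)
$12 M{\left(20,14 \right)} = 12 \left(14 + 20^{2} + 20 \cdot 14\right) = 12 \left(14 + 400 + 280\right) = 12 \cdot 694 = 8328$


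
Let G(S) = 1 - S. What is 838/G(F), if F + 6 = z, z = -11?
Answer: 419/9 ≈ 46.556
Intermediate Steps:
F = -17 (F = -6 - 11 = -17)
838/G(F) = 838/(1 - 1*(-17)) = 838/(1 + 17) = 838/18 = 838*(1/18) = 419/9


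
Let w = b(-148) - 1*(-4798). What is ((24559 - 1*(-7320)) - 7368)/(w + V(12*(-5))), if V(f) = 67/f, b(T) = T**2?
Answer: 1470660/1602053 ≈ 0.91798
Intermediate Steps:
w = 26702 (w = (-148)**2 - 1*(-4798) = 21904 + 4798 = 26702)
((24559 - 1*(-7320)) - 7368)/(w + V(12*(-5))) = ((24559 - 1*(-7320)) - 7368)/(26702 + 67/((12*(-5)))) = ((24559 + 7320) - 7368)/(26702 + 67/(-60)) = (31879 - 7368)/(26702 + 67*(-1/60)) = 24511/(26702 - 67/60) = 24511/(1602053/60) = 24511*(60/1602053) = 1470660/1602053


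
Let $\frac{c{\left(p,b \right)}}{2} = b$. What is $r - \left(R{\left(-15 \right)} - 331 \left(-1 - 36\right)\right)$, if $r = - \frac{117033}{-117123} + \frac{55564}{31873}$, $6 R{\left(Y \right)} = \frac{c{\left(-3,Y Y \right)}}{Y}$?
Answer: $- \frac{15229966462179}{1244353793} \approx -12239.0$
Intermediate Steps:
$c{\left(p,b \right)} = 2 b$
$R{\left(Y \right)} = \frac{Y}{3}$ ($R{\left(Y \right)} = \frac{2 Y Y \frac{1}{Y}}{6} = \frac{2 Y^{2} \frac{1}{Y}}{6} = \frac{2 Y}{6} = \frac{Y}{3}$)
$r = \frac{3412671727}{1244353793}$ ($r = \left(-117033\right) \left(- \frac{1}{117123}\right) + 55564 \cdot \frac{1}{31873} = \frac{39011}{39041} + \frac{55564}{31873} = \frac{3412671727}{1244353793} \approx 2.7425$)
$r - \left(R{\left(-15 \right)} - 331 \left(-1 - 36\right)\right) = \frac{3412671727}{1244353793} - \left(\frac{1}{3} \left(-15\right) - 331 \left(-1 - 36\right)\right) = \frac{3412671727}{1244353793} - \left(-5 - 331 \left(-1 - 36\right)\right) = \frac{3412671727}{1244353793} - \left(-5 - -12247\right) = \frac{3412671727}{1244353793} - \left(-5 + 12247\right) = \frac{3412671727}{1244353793} - 12242 = - \frac{15229966462179}{1244353793}$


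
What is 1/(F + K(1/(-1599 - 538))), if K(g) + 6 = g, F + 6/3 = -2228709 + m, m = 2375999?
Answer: 2137/314741633 ≈ 6.7897e-6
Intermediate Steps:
F = 147288 (F = -2 + (-2228709 + 2375999) = -2 + 147290 = 147288)
K(g) = -6 + g
1/(F + K(1/(-1599 - 538))) = 1/(147288 + (-6 + 1/(-1599 - 538))) = 1/(147288 + (-6 + 1/(-2137))) = 1/(147288 + (-6 - 1/2137)) = 1/(147288 - 12823/2137) = 1/(314741633/2137) = 2137/314741633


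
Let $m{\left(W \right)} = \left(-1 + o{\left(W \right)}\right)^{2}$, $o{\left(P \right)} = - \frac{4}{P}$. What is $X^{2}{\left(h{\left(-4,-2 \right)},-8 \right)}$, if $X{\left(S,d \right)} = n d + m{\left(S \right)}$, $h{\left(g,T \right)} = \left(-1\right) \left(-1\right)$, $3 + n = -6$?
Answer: $9409$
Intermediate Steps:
$m{\left(W \right)} = \left(-1 - \frac{4}{W}\right)^{2}$
$n = -9$ ($n = -3 - 6 = -9$)
$h{\left(g,T \right)} = 1$
$X{\left(S,d \right)} = - 9 d + \frac{\left(4 + S\right)^{2}}{S^{2}}$
$X^{2}{\left(h{\left(-4,-2 \right)},-8 \right)} = \left(\left(-9\right) \left(-8\right) + 1^{-2} \left(4 + 1\right)^{2}\right)^{2} = \left(72 + 1 \cdot 5^{2}\right)^{2} = \left(72 + 1 \cdot 25\right)^{2} = \left(72 + 25\right)^{2} = 97^{2} = 9409$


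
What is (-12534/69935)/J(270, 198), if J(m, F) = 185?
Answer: -12534/12937975 ≈ -0.00096878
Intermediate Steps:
(-12534/69935)/J(270, 198) = -12534/69935/185 = -12534*1/69935*(1/185) = -12534/69935*1/185 = -12534/12937975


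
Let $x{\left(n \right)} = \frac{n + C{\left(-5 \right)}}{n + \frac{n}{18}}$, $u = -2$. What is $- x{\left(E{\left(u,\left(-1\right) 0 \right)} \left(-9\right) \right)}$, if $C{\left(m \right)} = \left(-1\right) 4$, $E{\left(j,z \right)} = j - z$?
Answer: $- \frac{14}{19} \approx -0.73684$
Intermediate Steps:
$C{\left(m \right)} = -4$
$x{\left(n \right)} = \frac{18 \left(-4 + n\right)}{19 n}$ ($x{\left(n \right)} = \frac{n - 4}{n + \frac{n}{18}} = \frac{-4 + n}{n + n \frac{1}{18}} = \frac{-4 + n}{n + \frac{n}{18}} = \frac{-4 + n}{\frac{19}{18} n} = \left(-4 + n\right) \frac{18}{19 n} = \frac{18 \left(-4 + n\right)}{19 n}$)
$- x{\left(E{\left(u,\left(-1\right) 0 \right)} \left(-9\right) \right)} = - \frac{18 \left(-4 + \left(-2 - \left(-1\right) 0\right) \left(-9\right)\right)}{19 \left(-2 - \left(-1\right) 0\right) \left(-9\right)} = - \frac{18 \left(-4 + \left(-2 - 0\right) \left(-9\right)\right)}{19 \left(-2 - 0\right) \left(-9\right)} = - \frac{18 \left(-4 + \left(-2 + 0\right) \left(-9\right)\right)}{19 \left(-2 + 0\right) \left(-9\right)} = - \frac{18 \left(-4 - -18\right)}{19 \left(\left(-2\right) \left(-9\right)\right)} = - \frac{18 \left(-4 + 18\right)}{19 \cdot 18} = - \frac{18 \cdot 14}{19 \cdot 18} = \left(-1\right) \frac{14}{19} = - \frac{14}{19}$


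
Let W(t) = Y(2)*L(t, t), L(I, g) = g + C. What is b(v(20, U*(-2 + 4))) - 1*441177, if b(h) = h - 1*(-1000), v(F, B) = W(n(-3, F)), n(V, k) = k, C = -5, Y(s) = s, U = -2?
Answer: -440147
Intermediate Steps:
L(I, g) = -5 + g (L(I, g) = g - 5 = -5 + g)
W(t) = -10 + 2*t (W(t) = 2*(-5 + t) = -10 + 2*t)
v(F, B) = -10 + 2*F
b(h) = 1000 + h (b(h) = h + 1000 = 1000 + h)
b(v(20, U*(-2 + 4))) - 1*441177 = (1000 + (-10 + 2*20)) - 1*441177 = (1000 + (-10 + 40)) - 441177 = (1000 + 30) - 441177 = 1030 - 441177 = -440147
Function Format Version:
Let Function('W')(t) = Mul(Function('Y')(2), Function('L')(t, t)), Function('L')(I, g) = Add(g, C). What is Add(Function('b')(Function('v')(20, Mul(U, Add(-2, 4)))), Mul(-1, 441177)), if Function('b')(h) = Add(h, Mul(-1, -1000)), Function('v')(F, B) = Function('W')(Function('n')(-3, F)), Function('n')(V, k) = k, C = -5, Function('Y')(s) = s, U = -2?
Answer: -440147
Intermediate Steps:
Function('L')(I, g) = Add(-5, g) (Function('L')(I, g) = Add(g, -5) = Add(-5, g))
Function('W')(t) = Add(-10, Mul(2, t)) (Function('W')(t) = Mul(2, Add(-5, t)) = Add(-10, Mul(2, t)))
Function('v')(F, B) = Add(-10, Mul(2, F))
Function('b')(h) = Add(1000, h) (Function('b')(h) = Add(h, 1000) = Add(1000, h))
Add(Function('b')(Function('v')(20, Mul(U, Add(-2, 4)))), Mul(-1, 441177)) = Add(Add(1000, Add(-10, Mul(2, 20))), Mul(-1, 441177)) = Add(Add(1000, Add(-10, 40)), -441177) = Add(Add(1000, 30), -441177) = Add(1030, -441177) = -440147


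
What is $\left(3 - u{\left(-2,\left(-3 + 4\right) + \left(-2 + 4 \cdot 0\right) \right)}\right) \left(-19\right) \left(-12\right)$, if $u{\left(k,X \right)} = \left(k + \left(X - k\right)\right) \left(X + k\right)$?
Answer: $0$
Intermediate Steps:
$u{\left(k,X \right)} = X \left(X + k\right)$
$\left(3 - u{\left(-2,\left(-3 + 4\right) + \left(-2 + 4 \cdot 0\right) \right)}\right) \left(-19\right) \left(-12\right) = \left(3 - \left(\left(-3 + 4\right) + \left(-2 + 4 \cdot 0\right)\right) \left(\left(\left(-3 + 4\right) + \left(-2 + 4 \cdot 0\right)\right) - 2\right)\right) \left(-19\right) \left(-12\right) = \left(3 - \left(1 + \left(-2 + 0\right)\right) \left(\left(1 + \left(-2 + 0\right)\right) - 2\right)\right) \left(-19\right) \left(-12\right) = \left(3 - \left(1 - 2\right) \left(\left(1 - 2\right) - 2\right)\right) \left(-19\right) \left(-12\right) = \left(3 - - (-1 - 2)\right) \left(-19\right) \left(-12\right) = \left(3 - \left(-1\right) \left(-3\right)\right) \left(-19\right) \left(-12\right) = \left(3 - 3\right) \left(-19\right) \left(-12\right) = 0 \left(-19\right) \left(-12\right) = 0 \left(-12\right) = 0$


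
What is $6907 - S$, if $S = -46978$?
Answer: $53885$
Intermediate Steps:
$6907 - S = 6907 - -46978 = 6907 + 46978 = 53885$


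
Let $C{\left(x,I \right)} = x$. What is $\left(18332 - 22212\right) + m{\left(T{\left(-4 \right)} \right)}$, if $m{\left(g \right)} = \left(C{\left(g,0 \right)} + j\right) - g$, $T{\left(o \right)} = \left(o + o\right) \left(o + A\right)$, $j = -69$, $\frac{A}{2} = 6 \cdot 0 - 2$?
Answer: $-3949$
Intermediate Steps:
$A = -4$ ($A = 2 \left(6 \cdot 0 - 2\right) = 2 \left(0 - 2\right) = 2 \left(-2\right) = -4$)
$T{\left(o \right)} = 2 o \left(-4 + o\right)$ ($T{\left(o \right)} = \left(o + o\right) \left(o - 4\right) = 2 o \left(-4 + o\right)$)
$m{\left(g \right)} = -69$ ($m{\left(g \right)} = \left(g - 69\right) - g = \left(-69 + g\right) - g = -69$)
$\left(18332 - 22212\right) + m{\left(T{\left(-4 \right)} \right)} = \left(18332 - 22212\right) - 69 = -3880 - 69 = -3949$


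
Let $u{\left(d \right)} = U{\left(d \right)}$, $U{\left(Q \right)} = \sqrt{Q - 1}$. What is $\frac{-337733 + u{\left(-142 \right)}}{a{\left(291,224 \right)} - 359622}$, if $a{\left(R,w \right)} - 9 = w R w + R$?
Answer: $- \frac{337733}{14241894} + \frac{i \sqrt{143}}{14241894} \approx -0.023714 + 8.3965 \cdot 10^{-7} i$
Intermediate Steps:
$U{\left(Q \right)} = \sqrt{-1 + Q}$
$u{\left(d \right)} = \sqrt{-1 + d}$
$a{\left(R,w \right)} = 9 + R + R w^{2}$ ($a{\left(R,w \right)} = 9 + \left(w R w + R\right) = 9 + \left(R w w + R\right) = 9 + \left(R w^{2} + R\right) = 9 + \left(R + R w^{2}\right) = 9 + R + R w^{2}$)
$\frac{-337733 + u{\left(-142 \right)}}{a{\left(291,224 \right)} - 359622} = \frac{-337733 + \sqrt{-1 - 142}}{\left(9 + 291 + 291 \cdot 224^{2}\right) - 359622} = \frac{-337733 + \sqrt{-143}}{\left(9 + 291 + 291 \cdot 50176\right) - 359622} = \frac{-337733 + i \sqrt{143}}{\left(9 + 291 + 14601216\right) - 359622} = \frac{-337733 + i \sqrt{143}}{14601516 - 359622} = \frac{-337733 + i \sqrt{143}}{14241894} = \left(-337733 + i \sqrt{143}\right) \frac{1}{14241894} = - \frac{337733}{14241894} + \frac{i \sqrt{143}}{14241894}$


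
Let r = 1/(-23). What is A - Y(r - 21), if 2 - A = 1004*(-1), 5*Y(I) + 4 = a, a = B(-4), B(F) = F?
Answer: 5038/5 ≈ 1007.6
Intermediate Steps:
r = -1/23 ≈ -0.043478
a = -4
Y(I) = -8/5 (Y(I) = -⅘ + (⅕)*(-4) = -⅘ - ⅘ = -8/5)
A = 1006 (A = 2 - 1004*(-1) = 2 - 1*(-1004) = 2 + 1004 = 1006)
A - Y(r - 21) = 1006 - 1*(-8/5) = 1006 + 8/5 = 5038/5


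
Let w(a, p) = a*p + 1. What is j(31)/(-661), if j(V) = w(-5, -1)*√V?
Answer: -6*√31/661 ≈ -0.050539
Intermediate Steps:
w(a, p) = 1 + a*p
j(V) = 6*√V (j(V) = (1 - 5*(-1))*√V = (1 + 5)*√V = 6*√V)
j(31)/(-661) = (6*√31)/(-661) = (6*√31)*(-1/661) = -6*√31/661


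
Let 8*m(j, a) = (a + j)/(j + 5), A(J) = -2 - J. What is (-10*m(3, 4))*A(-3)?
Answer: -35/32 ≈ -1.0938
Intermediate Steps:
m(j, a) = (a + j)/(8*(5 + j)) (m(j, a) = ((a + j)/(j + 5))/8 = ((a + j)/(5 + j))/8 = (a + j)/(8*(5 + j)))
(-10*m(3, 4))*A(-3) = (-5*(4 + 3)/(4*(5 + 3)))*(-2 - 1*(-3)) = (-5*7/(4*8))*(-2 + 3) = -5*7/(4*8)*1 = -10*7/64*1 = -35/32*1 = -35/32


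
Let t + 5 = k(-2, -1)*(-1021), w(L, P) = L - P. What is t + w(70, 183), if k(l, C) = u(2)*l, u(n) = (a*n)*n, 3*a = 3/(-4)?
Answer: -2160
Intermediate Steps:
a = -1/4 (a = (3/(-4))/3 = (3*(-1/4))/3 = (1/3)*(-3/4) = -1/4 ≈ -0.25000)
u(n) = -n**2/4 (u(n) = (-n/4)*n = -n**2/4)
k(l, C) = -l (k(l, C) = (-1/4*2**2)*l = (-1/4*4)*l = -l)
t = -2047 (t = -5 - 1*(-2)*(-1021) = -5 + 2*(-1021) = -5 - 2042 = -2047)
t + w(70, 183) = -2047 + (70 - 1*183) = -2047 + (70 - 183) = -2047 - 113 = -2160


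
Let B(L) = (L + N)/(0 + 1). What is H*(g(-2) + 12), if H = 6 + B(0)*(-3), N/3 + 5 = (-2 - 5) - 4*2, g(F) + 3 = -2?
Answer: 1302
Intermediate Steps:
g(F) = -5 (g(F) = -3 - 2 = -5)
N = -60 (N = -15 + 3*((-2 - 5) - 4*2) = -15 + 3*(-7 - 8) = -15 + 3*(-15) = -15 - 45 = -60)
B(L) = -60 + L (B(L) = (L - 60)/(0 + 1) = (-60 + L)/1 = (-60 + L)*1 = -60 + L)
H = 186 (H = 6 + (-60 + 0)*(-3) = 6 - 60*(-3) = 6 + 180 = 186)
H*(g(-2) + 12) = 186*(-5 + 12) = 186*7 = 1302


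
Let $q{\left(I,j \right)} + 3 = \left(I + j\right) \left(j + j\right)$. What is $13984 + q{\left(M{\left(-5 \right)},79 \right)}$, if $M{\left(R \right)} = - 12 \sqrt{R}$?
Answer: $26463 - 1896 i \sqrt{5} \approx 26463.0 - 4239.6 i$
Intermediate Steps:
$q{\left(I,j \right)} = -3 + 2 j \left(I + j\right)$ ($q{\left(I,j \right)} = -3 + \left(I + j\right) \left(j + j\right) = -3 + \left(I + j\right) 2 j = -3 + 2 j \left(I + j\right)$)
$13984 + q{\left(M{\left(-5 \right)},79 \right)} = 13984 + \left(-3 + 2 \cdot 79^{2} + 2 \left(- 12 \sqrt{-5}\right) 79\right) = 13984 + \left(-3 + 2 \cdot 6241 + 2 \left(- 12 i \sqrt{5}\right) 79\right) = 13984 + \left(-3 + 12482 + 2 \left(- 12 i \sqrt{5}\right) 79\right) = 13984 - \left(-12479 + 1896 i \sqrt{5}\right) = 13984 + \left(12479 - 1896 i \sqrt{5}\right) = 26463 - 1896 i \sqrt{5}$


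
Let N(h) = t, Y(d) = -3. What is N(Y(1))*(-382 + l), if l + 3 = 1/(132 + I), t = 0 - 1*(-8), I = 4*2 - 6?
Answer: -206356/67 ≈ -3079.9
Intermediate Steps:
I = 2 (I = 8 - 6 = 2)
t = 8 (t = 0 + 8 = 8)
l = -401/134 (l = -3 + 1/(132 + 2) = -3 + 1/134 = -401/134 ≈ -2.9925)
N(h) = 8
N(Y(1))*(-382 + l) = 8*(-382 - 401/134) = 8*(-51589/134) = -206356/67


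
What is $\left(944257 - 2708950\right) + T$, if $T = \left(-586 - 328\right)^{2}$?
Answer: $-929297$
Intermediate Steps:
$T = 835396$ ($T = \left(-586 - 328\right)^{2} = \left(-914\right)^{2} = 835396$)
$\left(944257 - 2708950\right) + T = \left(944257 - 2708950\right) + 835396 = -1764693 + 835396 = -929297$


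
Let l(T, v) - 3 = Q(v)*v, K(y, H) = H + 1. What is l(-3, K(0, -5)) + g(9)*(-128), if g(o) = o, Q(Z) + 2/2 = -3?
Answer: -1133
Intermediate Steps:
K(y, H) = 1 + H
Q(Z) = -4 (Q(Z) = -1 - 3 = -4)
l(T, v) = 3 - 4*v
l(-3, K(0, -5)) + g(9)*(-128) = (3 - 4*(1 - 5)) + 9*(-128) = (3 - 4*(-4)) - 1152 = (3 + 16) - 1152 = 19 - 1152 = -1133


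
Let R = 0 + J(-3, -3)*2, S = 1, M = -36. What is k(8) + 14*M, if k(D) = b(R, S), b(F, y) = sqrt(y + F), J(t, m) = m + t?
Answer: -504 + I*sqrt(11) ≈ -504.0 + 3.3166*I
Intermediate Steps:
R = -12 (R = 0 + (-3 - 3)*2 = 0 - 6*2 = 0 - 12 = -12)
b(F, y) = sqrt(F + y)
k(D) = I*sqrt(11) (k(D) = sqrt(-12 + 1) = sqrt(-11) = I*sqrt(11))
k(8) + 14*M = I*sqrt(11) + 14*(-36) = I*sqrt(11) - 504 = -504 + I*sqrt(11)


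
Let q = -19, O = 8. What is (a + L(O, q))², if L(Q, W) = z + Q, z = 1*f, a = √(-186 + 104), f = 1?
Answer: (9 + I*√82)² ≈ -1.0 + 163.0*I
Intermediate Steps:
a = I*√82 (a = √(-82) = I*√82 ≈ 9.0554*I)
z = 1 (z = 1*1 = 1)
L(Q, W) = 1 + Q
(a + L(O, q))² = (I*√82 + (1 + 8))² = (I*√82 + 9)² = (9 + I*√82)²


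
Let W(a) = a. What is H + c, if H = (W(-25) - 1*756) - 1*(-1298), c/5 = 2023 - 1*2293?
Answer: -833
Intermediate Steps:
c = -1350 (c = 5*(2023 - 1*2293) = 5*(2023 - 2293) = 5*(-270) = -1350)
H = 517 (H = (-25 - 1*756) - 1*(-1298) = (-25 - 756) + 1298 = -781 + 1298 = 517)
H + c = 517 - 1350 = -833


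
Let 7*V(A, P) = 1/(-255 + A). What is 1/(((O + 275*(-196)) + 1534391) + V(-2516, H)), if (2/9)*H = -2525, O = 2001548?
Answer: 19397/67541110482 ≈ 2.8719e-7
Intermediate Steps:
H = -22725/2 (H = (9/2)*(-2525) = -22725/2 ≈ -11363.)
V(A, P) = 1/(7*(-255 + A))
1/(((O + 275*(-196)) + 1534391) + V(-2516, H)) = 1/(((2001548 + 275*(-196)) + 1534391) + 1/(7*(-255 - 2516))) = 1/(((2001548 - 53900) + 1534391) + (⅐)/(-2771)) = 1/((1947648 + 1534391) + (⅐)*(-1/2771)) = 1/(3482039 - 1/19397) = 1/(67541110482/19397) = 19397/67541110482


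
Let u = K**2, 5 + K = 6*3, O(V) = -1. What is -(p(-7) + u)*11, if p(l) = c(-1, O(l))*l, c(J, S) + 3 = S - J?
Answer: -2090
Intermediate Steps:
K = 13 (K = -5 + 6*3 = -5 + 18 = 13)
c(J, S) = -3 + S - J (c(J, S) = -3 + (S - J) = -3 + S - J)
u = 169 (u = 13**2 = 169)
p(l) = -3*l (p(l) = (-3 - 1 - 1*(-1))*l = (-3 - 1 + 1)*l = -3*l)
-(p(-7) + u)*11 = -(-3*(-7) + 169)*11 = -(21 + 169)*11 = -190*11 = -1*2090 = -2090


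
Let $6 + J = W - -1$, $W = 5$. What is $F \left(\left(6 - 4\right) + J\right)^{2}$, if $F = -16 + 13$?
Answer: $-12$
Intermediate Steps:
$J = 0$ ($J = -6 + \left(5 - -1\right) = -6 + \left(5 + 1\right) = -6 + 6 = 0$)
$F = -3$
$F \left(\left(6 - 4\right) + J\right)^{2} = - 3 \left(\left(6 - 4\right) + 0\right)^{2} = - 3 \left(2 + 0\right)^{2} = - 3 \cdot 2^{2} = \left(-3\right) 4 = -12$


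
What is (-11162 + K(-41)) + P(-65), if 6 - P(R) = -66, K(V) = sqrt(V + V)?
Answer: -11090 + I*sqrt(82) ≈ -11090.0 + 9.0554*I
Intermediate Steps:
K(V) = sqrt(2)*sqrt(V) (K(V) = sqrt(2*V) = sqrt(2)*sqrt(V))
P(R) = 72 (P(R) = 6 - 1*(-66) = 6 + 66 = 72)
(-11162 + K(-41)) + P(-65) = (-11162 + sqrt(2)*sqrt(-41)) + 72 = (-11162 + sqrt(2)*(I*sqrt(41))) + 72 = (-11162 + I*sqrt(82)) + 72 = -11090 + I*sqrt(82)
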